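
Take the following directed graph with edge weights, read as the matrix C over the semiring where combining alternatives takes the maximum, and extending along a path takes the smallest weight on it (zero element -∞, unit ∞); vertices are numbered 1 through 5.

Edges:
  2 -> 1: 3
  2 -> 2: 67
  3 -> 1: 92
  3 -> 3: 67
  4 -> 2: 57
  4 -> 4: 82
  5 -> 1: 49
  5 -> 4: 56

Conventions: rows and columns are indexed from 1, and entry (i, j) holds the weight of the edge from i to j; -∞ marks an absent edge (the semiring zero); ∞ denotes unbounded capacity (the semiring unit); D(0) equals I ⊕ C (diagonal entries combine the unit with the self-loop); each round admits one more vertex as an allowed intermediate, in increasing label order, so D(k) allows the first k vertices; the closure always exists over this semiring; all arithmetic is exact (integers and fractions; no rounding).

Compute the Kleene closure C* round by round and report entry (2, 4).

D(0):
  [∞, -∞, -∞, -∞, -∞]
  [3, ∞, -∞, -∞, -∞]
  [92, -∞, ∞, -∞, -∞]
  [-∞, 57, -∞, ∞, -∞]
  [49, -∞, -∞, 56, ∞]
D(1):
  [∞, -∞, -∞, -∞, -∞]
  [3, ∞, -∞, -∞, -∞]
  [92, -∞, ∞, -∞, -∞]
  [-∞, 57, -∞, ∞, -∞]
  [49, -∞, -∞, 56, ∞]
D(2):
  [∞, -∞, -∞, -∞, -∞]
  [3, ∞, -∞, -∞, -∞]
  [92, -∞, ∞, -∞, -∞]
  [3, 57, -∞, ∞, -∞]
  [49, -∞, -∞, 56, ∞]
D(3):
  [∞, -∞, -∞, -∞, -∞]
  [3, ∞, -∞, -∞, -∞]
  [92, -∞, ∞, -∞, -∞]
  [3, 57, -∞, ∞, -∞]
  [49, -∞, -∞, 56, ∞]
D(4):
  [∞, -∞, -∞, -∞, -∞]
  [3, ∞, -∞, -∞, -∞]
  [92, -∞, ∞, -∞, -∞]
  [3, 57, -∞, ∞, -∞]
  [49, 56, -∞, 56, ∞]
D(5):
  [∞, -∞, -∞, -∞, -∞]
  [3, ∞, -∞, -∞, -∞]
  [92, -∞, ∞, -∞, -∞]
  [3, 57, -∞, ∞, -∞]
  [49, 56, -∞, 56, ∞]
Answer: C*[2][4] = -∞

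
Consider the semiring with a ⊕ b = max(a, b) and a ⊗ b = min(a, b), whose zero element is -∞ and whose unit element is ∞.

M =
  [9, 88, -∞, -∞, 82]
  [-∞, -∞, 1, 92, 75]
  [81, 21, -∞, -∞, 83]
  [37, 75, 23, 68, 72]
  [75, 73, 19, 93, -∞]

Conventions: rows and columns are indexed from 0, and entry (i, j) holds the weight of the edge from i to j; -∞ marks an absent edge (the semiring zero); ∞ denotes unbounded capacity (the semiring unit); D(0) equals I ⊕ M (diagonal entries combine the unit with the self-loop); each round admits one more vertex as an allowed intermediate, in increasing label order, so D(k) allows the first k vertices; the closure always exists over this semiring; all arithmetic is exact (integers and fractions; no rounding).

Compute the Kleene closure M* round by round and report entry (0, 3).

D(0):
  [∞, 88, -∞, -∞, 82]
  [-∞, ∞, 1, 92, 75]
  [81, 21, ∞, -∞, 83]
  [37, 75, 23, ∞, 72]
  [75, 73, 19, 93, ∞]
D(1):
  [∞, 88, -∞, -∞, 82]
  [-∞, ∞, 1, 92, 75]
  [81, 81, ∞, -∞, 83]
  [37, 75, 23, ∞, 72]
  [75, 75, 19, 93, ∞]
D(2):
  [∞, 88, 1, 88, 82]
  [-∞, ∞, 1, 92, 75]
  [81, 81, ∞, 81, 83]
  [37, 75, 23, ∞, 75]
  [75, 75, 19, 93, ∞]
D(3):
  [∞, 88, 1, 88, 82]
  [1, ∞, 1, 92, 75]
  [81, 81, ∞, 81, 83]
  [37, 75, 23, ∞, 75]
  [75, 75, 19, 93, ∞]
D(4):
  [∞, 88, 23, 88, 82]
  [37, ∞, 23, 92, 75]
  [81, 81, ∞, 81, 83]
  [37, 75, 23, ∞, 75]
  [75, 75, 23, 93, ∞]
D(5):
  [∞, 88, 23, 88, 82]
  [75, ∞, 23, 92, 75]
  [81, 81, ∞, 83, 83]
  [75, 75, 23, ∞, 75]
  [75, 75, 23, 93, ∞]
Answer: M*[0][3] = 88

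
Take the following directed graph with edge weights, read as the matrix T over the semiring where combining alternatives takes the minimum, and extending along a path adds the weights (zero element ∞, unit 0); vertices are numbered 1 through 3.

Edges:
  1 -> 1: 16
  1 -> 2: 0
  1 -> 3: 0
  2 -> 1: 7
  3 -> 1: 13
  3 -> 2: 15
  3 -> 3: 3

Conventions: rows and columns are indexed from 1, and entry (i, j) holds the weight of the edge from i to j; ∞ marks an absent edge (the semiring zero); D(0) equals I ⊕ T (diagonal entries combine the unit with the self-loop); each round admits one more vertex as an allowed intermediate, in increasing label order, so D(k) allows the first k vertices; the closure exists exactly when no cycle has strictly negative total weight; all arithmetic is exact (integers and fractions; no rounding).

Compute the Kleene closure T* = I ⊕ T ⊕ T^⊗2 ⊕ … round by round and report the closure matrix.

D(0):
  [0, 0, 0]
  [7, 0, ∞]
  [13, 15, 0]
D(1):
  [0, 0, 0]
  [7, 0, 7]
  [13, 13, 0]
D(2):
  [0, 0, 0]
  [7, 0, 7]
  [13, 13, 0]
D(3):
  [0, 0, 0]
  [7, 0, 7]
  [13, 13, 0]
Answer: T* = [[0, 0, 0], [7, 0, 7], [13, 13, 0]]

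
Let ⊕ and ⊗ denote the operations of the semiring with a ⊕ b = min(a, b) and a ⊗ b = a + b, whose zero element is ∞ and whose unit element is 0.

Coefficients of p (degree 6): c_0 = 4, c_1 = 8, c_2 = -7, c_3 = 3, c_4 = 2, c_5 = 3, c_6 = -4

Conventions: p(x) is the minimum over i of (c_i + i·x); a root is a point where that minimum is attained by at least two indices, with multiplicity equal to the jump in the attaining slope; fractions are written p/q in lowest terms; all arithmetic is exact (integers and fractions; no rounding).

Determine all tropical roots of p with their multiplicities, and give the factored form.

hull edge (i=0, c=4) to (i=2, c=-7): slope -11/2, span 2
hull edge (i=2, c=-7) to (i=6, c=-4): slope 3/4, span 4
Factored form: p(x) = -4 ⊗ (x ⊕ (-3/4)) ⊗ (x ⊕ (-3/4)) ⊗ (x ⊕ (-3/4)) ⊗ (x ⊕ (-3/4)) ⊗ (x ⊕ 11/2) ⊗ (x ⊕ 11/2)
Answer: roots = -3/4 (mult 4), 11/2 (mult 2)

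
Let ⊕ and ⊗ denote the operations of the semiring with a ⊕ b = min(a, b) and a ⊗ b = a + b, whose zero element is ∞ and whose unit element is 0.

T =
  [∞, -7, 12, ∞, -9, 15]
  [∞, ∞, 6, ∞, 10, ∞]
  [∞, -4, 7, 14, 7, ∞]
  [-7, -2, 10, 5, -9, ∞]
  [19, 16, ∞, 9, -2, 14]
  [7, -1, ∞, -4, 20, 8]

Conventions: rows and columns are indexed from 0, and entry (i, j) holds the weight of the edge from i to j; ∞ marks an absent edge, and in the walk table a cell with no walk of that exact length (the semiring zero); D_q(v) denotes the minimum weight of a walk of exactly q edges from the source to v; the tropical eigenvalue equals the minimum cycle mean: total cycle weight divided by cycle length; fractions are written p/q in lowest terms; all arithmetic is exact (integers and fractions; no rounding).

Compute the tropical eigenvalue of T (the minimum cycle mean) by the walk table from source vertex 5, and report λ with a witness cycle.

q=0: [∞, ∞, ∞, ∞, ∞, 0]
q=1: [7, -1, ∞, -4, 20, 8]
q=2: [-11, -6, 5, 1, -13, 16]
q=3: [-6, -18, 0, -4, -20, 1]
q=4: [-11, -13, -12, -11, -22, -6]
q=5: [-18, -18, -7, -13, -24, -8]
q=6: [-20, -25, -12, -15, -27, -10]
Optimal cycle mean attained by: cycle 0->4->3->0, total (-9) + 9 + (-7), length 3.
Answer: λ = -7/3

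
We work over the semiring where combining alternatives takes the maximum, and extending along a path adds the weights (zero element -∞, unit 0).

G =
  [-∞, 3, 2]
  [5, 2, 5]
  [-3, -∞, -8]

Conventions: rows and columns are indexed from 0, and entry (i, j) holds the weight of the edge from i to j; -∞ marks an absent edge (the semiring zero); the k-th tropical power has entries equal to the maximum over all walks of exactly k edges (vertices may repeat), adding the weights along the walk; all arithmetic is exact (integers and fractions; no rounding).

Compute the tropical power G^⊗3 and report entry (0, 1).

G^⊗2:
  [8, 5, 8]
  [7, 8, 7]
  [-11, 0, -1]
G^⊗3:
  [10, 11, 10]
  [13, 10, 13]
  [5, 2, 5]
Key observation: the optimum is the walk 0->1->0->1, with weight 3 + 5 + 3 = 11.
Optimal value attained by: walk 0->1->0->1.
Answer: (G^⊗3)[0][1] = 11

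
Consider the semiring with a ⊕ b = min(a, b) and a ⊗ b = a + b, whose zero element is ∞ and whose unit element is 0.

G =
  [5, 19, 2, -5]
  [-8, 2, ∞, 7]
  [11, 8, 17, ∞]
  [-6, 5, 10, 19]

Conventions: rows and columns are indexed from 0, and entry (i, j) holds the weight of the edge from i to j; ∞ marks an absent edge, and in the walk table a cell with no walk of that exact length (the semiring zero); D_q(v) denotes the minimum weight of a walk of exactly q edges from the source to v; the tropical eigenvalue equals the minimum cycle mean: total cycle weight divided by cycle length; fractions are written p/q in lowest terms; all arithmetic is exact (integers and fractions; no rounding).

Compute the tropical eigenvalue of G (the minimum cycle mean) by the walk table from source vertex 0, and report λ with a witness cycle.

q=0: [0, ∞, ∞, ∞]
q=1: [5, 19, 2, -5]
q=2: [-11, 0, 5, 0]
q=3: [-8, 2, -9, -16]
q=4: [-22, -11, -6, -13]
Optimal cycle mean attained by: cycle 0->3->0, total (-5) + (-6), length 2.
Answer: λ = -11/2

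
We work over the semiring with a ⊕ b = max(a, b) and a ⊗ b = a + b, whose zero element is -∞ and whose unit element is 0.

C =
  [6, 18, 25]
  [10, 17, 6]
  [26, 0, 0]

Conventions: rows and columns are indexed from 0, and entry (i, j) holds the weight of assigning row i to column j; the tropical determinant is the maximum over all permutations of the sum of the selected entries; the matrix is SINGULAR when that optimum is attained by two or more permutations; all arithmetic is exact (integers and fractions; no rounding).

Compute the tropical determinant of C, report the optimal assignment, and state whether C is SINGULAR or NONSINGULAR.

σ = (0, 1, 2): 6 + 17 + 0 = 23
σ = (0, 2, 1): 6 + 6 + 0 = 12
σ = (1, 0, 2): 18 + 10 + 0 = 28
σ = (1, 2, 0): 18 + 6 + 26 = 50
σ = (2, 0, 1): 25 + 10 + 0 = 35
σ = (2, 1, 0): 25 + 17 + 26 = 68
Optimal value attained by: σ = (2, 1, 0).
Answer: det⊕(C) = 68; verdict: NONSINGULAR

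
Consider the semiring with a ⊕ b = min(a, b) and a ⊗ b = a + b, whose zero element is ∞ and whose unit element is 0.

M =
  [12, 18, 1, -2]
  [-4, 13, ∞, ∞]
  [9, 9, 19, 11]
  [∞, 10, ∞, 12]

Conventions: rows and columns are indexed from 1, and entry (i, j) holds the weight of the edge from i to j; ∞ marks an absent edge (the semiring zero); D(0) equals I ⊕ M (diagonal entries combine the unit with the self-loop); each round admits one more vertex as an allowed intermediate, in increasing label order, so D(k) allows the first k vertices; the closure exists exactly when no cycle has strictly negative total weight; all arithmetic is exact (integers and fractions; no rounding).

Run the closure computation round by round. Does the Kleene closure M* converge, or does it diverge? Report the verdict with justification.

D(0):
  [0, 18, 1, -2]
  [-4, 0, ∞, ∞]
  [9, 9, 0, 11]
  [∞, 10, ∞, 0]
D(1):
  [0, 18, 1, -2]
  [-4, 0, -3, -6]
  [9, 9, 0, 7]
  [∞, 10, ∞, 0]
D(2):
  [0, 18, 1, -2]
  [-4, 0, -3, -6]
  [5, 9, 0, 3]
  [6, 10, 7, 0]
D(3):
  [0, 10, 1, -2]
  [-4, 0, -3, -6]
  [5, 9, 0, 3]
  [6, 10, 7, 0]
D(4):
  [0, 8, 1, -2]
  [-4, 0, -3, -6]
  [5, 9, 0, 3]
  [6, 10, 7, 0]
Key observation: every diagonal entry stays at the unit through all rounds, so no improving cycle exists.
Answer: CONVERGES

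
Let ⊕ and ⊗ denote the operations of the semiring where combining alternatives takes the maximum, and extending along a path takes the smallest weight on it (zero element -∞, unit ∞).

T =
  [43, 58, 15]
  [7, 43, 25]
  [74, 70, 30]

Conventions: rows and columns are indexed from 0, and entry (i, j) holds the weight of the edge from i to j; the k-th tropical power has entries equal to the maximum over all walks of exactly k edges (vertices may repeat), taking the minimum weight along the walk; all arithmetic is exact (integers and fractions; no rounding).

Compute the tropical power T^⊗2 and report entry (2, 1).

T^⊗2:
  [43, 43, 25]
  [25, 43, 25]
  [43, 58, 30]
Key observation: the optimum is the walk 2->0->1, with weight 74 min 58 = 58.
Optimal value attained by: walk 2->0->1.
Answer: (T^⊗2)[2][1] = 58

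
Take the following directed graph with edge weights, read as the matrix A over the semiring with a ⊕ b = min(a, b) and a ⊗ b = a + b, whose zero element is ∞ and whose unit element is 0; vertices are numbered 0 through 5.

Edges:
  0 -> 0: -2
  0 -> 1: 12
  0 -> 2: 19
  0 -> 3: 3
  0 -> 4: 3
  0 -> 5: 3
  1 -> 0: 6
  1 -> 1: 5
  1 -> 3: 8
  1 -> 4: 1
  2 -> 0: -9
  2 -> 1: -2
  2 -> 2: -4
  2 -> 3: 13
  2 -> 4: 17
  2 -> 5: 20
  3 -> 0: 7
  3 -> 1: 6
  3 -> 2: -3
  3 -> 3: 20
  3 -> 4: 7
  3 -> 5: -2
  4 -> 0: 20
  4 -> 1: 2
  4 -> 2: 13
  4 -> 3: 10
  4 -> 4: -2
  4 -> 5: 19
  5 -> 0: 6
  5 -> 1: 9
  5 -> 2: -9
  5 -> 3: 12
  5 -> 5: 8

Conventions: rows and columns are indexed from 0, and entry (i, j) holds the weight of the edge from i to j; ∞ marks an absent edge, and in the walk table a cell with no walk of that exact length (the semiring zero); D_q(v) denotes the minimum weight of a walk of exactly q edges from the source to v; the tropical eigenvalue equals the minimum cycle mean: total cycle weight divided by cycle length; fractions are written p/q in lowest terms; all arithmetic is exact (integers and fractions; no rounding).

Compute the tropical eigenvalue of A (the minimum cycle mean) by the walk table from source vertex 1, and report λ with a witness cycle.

q=0: [∞, 0, ∞, ∞, ∞, ∞]
q=1: [6, 5, ∞, 8, 1, ∞]
q=2: [4, 3, 5, 9, -1, 6]
q=3: [-4, 1, -3, 7, -3, 7]
q=4: [-12, -5, -7, -1, -5, -1]
q=5: [-16, -9, -11, -9, -9, -9]
q=6: [-20, -13, -18, -13, -13, -13]
Optimal cycle mean attained by: cycle 0->5->2->0, total 3 + (-9) + (-9), length 3.
Answer: λ = -5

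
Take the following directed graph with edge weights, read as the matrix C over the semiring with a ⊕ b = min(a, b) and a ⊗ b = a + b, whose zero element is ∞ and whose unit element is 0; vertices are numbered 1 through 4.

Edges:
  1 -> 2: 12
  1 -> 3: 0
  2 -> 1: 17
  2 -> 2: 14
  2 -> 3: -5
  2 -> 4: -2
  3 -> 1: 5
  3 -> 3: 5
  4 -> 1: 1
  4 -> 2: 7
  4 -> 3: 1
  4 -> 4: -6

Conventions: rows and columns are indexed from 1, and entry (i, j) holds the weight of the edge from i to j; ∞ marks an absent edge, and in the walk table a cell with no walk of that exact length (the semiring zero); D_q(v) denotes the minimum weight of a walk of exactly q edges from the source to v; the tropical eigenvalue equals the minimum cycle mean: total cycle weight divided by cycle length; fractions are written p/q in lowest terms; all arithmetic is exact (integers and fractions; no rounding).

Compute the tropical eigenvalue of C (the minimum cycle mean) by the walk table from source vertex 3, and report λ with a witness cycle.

q=0: [∞, ∞, 0, ∞]
q=1: [5, ∞, 5, ∞]
q=2: [10, 17, 5, ∞]
q=3: [10, 22, 10, 15]
q=4: [15, 22, 10, 9]
Optimal cycle mean attained by: cycle 4->4, total (-6), length 1.
Answer: λ = -6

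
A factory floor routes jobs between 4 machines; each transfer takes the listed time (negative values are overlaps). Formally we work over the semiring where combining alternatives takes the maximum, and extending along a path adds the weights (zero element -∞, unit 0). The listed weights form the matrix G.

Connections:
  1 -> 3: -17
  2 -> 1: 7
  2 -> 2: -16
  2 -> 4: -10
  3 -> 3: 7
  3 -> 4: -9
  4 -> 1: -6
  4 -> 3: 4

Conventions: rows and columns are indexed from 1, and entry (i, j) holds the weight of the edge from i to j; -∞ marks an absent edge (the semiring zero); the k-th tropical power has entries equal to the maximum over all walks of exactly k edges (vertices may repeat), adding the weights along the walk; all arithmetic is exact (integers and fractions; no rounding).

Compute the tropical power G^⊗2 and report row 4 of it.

G^⊗2:
  [-∞, -∞, -10, -26]
  [-9, -32, -6, -26]
  [-15, -∞, 14, -2]
  [-∞, -∞, 11, -5]
Answer: row 4 of G^⊗2 = [-∞, -∞, 11, -5]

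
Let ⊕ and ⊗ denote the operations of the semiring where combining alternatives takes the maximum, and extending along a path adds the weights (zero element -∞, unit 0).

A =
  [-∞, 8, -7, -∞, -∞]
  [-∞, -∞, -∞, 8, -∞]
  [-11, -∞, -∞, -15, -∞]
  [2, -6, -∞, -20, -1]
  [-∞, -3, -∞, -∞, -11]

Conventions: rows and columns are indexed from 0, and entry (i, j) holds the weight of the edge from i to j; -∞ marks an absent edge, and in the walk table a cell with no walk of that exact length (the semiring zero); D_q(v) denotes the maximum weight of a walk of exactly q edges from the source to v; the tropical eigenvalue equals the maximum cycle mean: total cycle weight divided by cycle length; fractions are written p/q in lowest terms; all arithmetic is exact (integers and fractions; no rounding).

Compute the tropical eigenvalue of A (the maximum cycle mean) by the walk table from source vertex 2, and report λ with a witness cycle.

q=0: [-∞, -∞, 0, -∞, -∞]
q=1: [-11, -∞, -∞, -15, -∞]
q=2: [-13, -3, -18, -35, -16]
q=3: [-29, -5, -20, 5, -27]
q=4: [7, -1, -36, 3, 4]
q=5: [5, 15, 0, 7, 2]
Optimal cycle mean attained by: cycle 0->1->3->0, total 8 + 8 + 2, length 3.
Answer: λ = 6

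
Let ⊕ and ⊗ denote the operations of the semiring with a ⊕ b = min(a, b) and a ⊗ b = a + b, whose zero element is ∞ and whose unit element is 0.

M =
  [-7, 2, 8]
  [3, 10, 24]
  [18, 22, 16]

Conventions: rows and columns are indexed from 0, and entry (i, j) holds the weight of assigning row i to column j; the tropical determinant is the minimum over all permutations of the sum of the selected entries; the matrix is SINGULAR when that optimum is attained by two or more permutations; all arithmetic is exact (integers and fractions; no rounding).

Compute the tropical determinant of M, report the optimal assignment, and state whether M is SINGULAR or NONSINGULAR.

σ = (0, 1, 2): (-7) + 10 + 16 = 19
σ = (0, 2, 1): (-7) + 24 + 22 = 39
σ = (1, 0, 2): 2 + 3 + 16 = 21
σ = (1, 2, 0): 2 + 24 + 18 = 44
σ = (2, 0, 1): 8 + 3 + 22 = 33
σ = (2, 1, 0): 8 + 10 + 18 = 36
Optimal value attained by: σ = (0, 1, 2).
Answer: det⊕(M) = 19; verdict: NONSINGULAR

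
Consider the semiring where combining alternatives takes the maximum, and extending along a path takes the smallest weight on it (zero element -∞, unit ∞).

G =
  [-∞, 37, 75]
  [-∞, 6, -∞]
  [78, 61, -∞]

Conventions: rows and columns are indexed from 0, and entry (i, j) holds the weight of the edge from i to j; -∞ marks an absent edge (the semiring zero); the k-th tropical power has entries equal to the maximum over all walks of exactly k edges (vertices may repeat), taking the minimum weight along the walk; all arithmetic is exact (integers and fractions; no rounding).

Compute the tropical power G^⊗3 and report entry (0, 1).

G^⊗2:
  [75, 61, -∞]
  [-∞, 6, -∞]
  [-∞, 37, 75]
G^⊗3:
  [-∞, 37, 75]
  [-∞, 6, -∞]
  [75, 61, -∞]
Key observation: the optimum is the walk 0->2->0->1, with weight 75 min 78 min 37 = 37.
Optimal value attained by: walk 0->2->0->1.
Answer: (G^⊗3)[0][1] = 37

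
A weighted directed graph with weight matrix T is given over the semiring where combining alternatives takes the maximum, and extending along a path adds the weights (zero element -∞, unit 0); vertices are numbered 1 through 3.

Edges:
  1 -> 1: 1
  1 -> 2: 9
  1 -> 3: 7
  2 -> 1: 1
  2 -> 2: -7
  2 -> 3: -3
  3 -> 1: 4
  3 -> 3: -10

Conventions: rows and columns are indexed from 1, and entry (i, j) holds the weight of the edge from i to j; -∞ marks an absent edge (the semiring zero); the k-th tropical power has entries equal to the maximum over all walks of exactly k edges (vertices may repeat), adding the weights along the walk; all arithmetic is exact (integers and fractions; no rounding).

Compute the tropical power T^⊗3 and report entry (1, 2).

T^⊗2:
  [11, 10, 8]
  [2, 10, 8]
  [5, 13, 11]
T^⊗3:
  [12, 20, 18]
  [12, 11, 9]
  [15, 14, 12]
Key observation: the optimum is the walk 1->3->1->2, with weight 7 + 4 + 9 = 20.
Optimal value attained by: walk 1->3->1->2.
Answer: (T^⊗3)[1][2] = 20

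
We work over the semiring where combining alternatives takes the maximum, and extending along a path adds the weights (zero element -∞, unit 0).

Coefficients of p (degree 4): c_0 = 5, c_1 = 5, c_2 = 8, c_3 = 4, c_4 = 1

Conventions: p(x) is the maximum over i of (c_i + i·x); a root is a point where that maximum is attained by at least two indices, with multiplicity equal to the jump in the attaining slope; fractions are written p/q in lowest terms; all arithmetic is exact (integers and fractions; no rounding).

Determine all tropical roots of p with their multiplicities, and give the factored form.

hull edge (i=0, c=5) to (i=2, c=8): slope 3/2, span 2
hull edge (i=2, c=8) to (i=4, c=1): slope -7/2, span 2
Factored form: p(x) = 1 ⊗ (x ⊕ (-3/2)) ⊗ (x ⊕ (-3/2)) ⊗ (x ⊕ 7/2) ⊗ (x ⊕ 7/2)
Answer: roots = -3/2 (mult 2), 7/2 (mult 2)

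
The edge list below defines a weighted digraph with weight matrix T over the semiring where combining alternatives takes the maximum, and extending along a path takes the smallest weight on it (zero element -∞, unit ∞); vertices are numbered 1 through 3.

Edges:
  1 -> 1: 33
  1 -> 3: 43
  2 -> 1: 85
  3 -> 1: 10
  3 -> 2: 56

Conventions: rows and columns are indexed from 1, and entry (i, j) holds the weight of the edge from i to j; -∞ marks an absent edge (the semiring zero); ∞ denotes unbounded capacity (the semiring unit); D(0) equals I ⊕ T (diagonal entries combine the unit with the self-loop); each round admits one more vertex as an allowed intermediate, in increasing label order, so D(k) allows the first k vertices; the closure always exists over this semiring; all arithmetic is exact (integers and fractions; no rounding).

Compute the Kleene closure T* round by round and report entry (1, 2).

D(0):
  [∞, -∞, 43]
  [85, ∞, -∞]
  [10, 56, ∞]
D(1):
  [∞, -∞, 43]
  [85, ∞, 43]
  [10, 56, ∞]
D(2):
  [∞, -∞, 43]
  [85, ∞, 43]
  [56, 56, ∞]
D(3):
  [∞, 43, 43]
  [85, ∞, 43]
  [56, 56, ∞]
Answer: T*[1][2] = 43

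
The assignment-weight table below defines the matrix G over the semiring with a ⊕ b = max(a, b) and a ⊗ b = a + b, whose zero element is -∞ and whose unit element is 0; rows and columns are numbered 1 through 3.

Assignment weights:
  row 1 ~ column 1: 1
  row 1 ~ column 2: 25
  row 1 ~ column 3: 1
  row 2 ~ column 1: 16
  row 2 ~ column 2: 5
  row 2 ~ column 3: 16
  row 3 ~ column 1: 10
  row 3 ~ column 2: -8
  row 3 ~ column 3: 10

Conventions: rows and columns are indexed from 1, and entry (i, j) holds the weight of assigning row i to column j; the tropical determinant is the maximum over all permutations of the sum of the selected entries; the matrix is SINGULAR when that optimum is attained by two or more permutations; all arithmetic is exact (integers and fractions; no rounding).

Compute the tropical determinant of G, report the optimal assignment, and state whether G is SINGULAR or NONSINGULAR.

σ = (1, 2, 3): 1 + 5 + 10 = 16
σ = (1, 3, 2): 1 + 16 + (-8) = 9
σ = (2, 1, 3): 25 + 16 + 10 = 51
σ = (2, 3, 1): 25 + 16 + 10 = 51
σ = (3, 1, 2): 1 + 16 + (-8) = 9
σ = (3, 2, 1): 1 + 5 + 10 = 16
Optimal value attained by: σ = (2, 1, 3).
Answer: det⊕(G) = 51; verdict: SINGULAR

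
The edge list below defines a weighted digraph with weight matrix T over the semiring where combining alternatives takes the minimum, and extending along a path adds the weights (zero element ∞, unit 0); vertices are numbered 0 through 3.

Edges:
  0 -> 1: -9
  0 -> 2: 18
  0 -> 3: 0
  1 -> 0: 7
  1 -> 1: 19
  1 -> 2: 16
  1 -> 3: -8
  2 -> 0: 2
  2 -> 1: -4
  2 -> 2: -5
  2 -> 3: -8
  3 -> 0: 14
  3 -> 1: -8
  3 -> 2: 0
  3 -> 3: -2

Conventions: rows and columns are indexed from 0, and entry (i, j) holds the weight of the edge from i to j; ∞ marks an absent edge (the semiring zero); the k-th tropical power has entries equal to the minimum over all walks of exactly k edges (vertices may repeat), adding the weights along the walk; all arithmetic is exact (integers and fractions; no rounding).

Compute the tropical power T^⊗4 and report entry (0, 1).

T^⊗2:
  [-2, -8, 0, -17]
  [6, -16, -8, -10]
  [-3, -16, -10, -13]
  [-1, -10, -5, -16]
T^⊗3:
  [-3, -25, -17, -19]
  [-9, -18, -13, -24]
  [-9, -21, -15, -24]
  [-3, -24, -16, -18]
T^⊗4:
  [-18, -27, -22, -33]
  [-11, -32, -24, -26]
  [-14, -32, -24, -29]
  [-17, -26, -21, -32]
Key observation: the optimum is the walk 0->1->3->3->1, with weight (-9) + (-8) + (-2) + (-8) = -27.
Optimal value attained by: walk 0->1->3->3->1.
Answer: (T^⊗4)[0][1] = -27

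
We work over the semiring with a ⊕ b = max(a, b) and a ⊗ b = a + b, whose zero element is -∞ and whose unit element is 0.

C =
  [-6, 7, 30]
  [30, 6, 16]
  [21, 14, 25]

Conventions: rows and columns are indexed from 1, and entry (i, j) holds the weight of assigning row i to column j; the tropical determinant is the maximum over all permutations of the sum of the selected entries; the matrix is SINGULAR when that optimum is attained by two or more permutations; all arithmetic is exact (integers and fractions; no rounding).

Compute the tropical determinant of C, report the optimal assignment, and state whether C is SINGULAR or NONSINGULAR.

σ = (1, 2, 3): (-6) + 6 + 25 = 25
σ = (1, 3, 2): (-6) + 16 + 14 = 24
σ = (2, 1, 3): 7 + 30 + 25 = 62
σ = (2, 3, 1): 7 + 16 + 21 = 44
σ = (3, 1, 2): 30 + 30 + 14 = 74
σ = (3, 2, 1): 30 + 6 + 21 = 57
Optimal value attained by: σ = (3, 1, 2).
Answer: det⊕(C) = 74; verdict: NONSINGULAR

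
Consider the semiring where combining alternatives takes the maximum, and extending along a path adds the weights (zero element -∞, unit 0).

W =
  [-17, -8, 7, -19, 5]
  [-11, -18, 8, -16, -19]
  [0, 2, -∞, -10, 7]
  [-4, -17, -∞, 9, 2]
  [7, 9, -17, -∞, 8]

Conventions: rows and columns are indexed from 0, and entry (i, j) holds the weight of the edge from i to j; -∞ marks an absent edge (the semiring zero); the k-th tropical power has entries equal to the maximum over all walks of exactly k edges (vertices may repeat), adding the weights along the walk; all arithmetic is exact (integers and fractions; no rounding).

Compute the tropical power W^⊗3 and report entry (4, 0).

W^⊗2:
  [12, 14, 0, -3, 14]
  [8, 10, -4, -2, 15]
  [14, 16, 10, -1, 15]
  [9, 11, 3, 18, 11]
  [15, 17, 17, -7, 16]
W^⊗3:
  [21, 23, 22, 6, 22]
  [22, 24, 18, 7, 23]
  [22, 24, 24, 8, 23]
  [18, 20, 19, 27, 20]
  [23, 25, 25, 7, 24]
Key observation: the optimum is the walk 4->4->4->0, with weight 8 + 8 + 7 = 23.
Optimal value attained by: walk 4->4->4->0.
Answer: (W^⊗3)[4][0] = 23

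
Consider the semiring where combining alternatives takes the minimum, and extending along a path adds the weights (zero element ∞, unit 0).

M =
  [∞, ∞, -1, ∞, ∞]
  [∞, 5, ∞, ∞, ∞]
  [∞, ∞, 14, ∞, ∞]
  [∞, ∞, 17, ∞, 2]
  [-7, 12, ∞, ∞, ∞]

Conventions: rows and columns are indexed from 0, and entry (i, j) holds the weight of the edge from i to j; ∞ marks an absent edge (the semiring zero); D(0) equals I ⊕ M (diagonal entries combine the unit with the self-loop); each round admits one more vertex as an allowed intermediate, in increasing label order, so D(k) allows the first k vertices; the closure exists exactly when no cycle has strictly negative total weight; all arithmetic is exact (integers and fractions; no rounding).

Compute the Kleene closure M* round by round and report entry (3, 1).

D(0):
  [0, ∞, -1, ∞, ∞]
  [∞, 0, ∞, ∞, ∞]
  [∞, ∞, 0, ∞, ∞]
  [∞, ∞, 17, 0, 2]
  [-7, 12, ∞, ∞, 0]
D(1):
  [0, ∞, -1, ∞, ∞]
  [∞, 0, ∞, ∞, ∞]
  [∞, ∞, 0, ∞, ∞]
  [∞, ∞, 17, 0, 2]
  [-7, 12, -8, ∞, 0]
D(2):
  [0, ∞, -1, ∞, ∞]
  [∞, 0, ∞, ∞, ∞]
  [∞, ∞, 0, ∞, ∞]
  [∞, ∞, 17, 0, 2]
  [-7, 12, -8, ∞, 0]
D(3):
  [0, ∞, -1, ∞, ∞]
  [∞, 0, ∞, ∞, ∞]
  [∞, ∞, 0, ∞, ∞]
  [∞, ∞, 17, 0, 2]
  [-7, 12, -8, ∞, 0]
D(4):
  [0, ∞, -1, ∞, ∞]
  [∞, 0, ∞, ∞, ∞]
  [∞, ∞, 0, ∞, ∞]
  [∞, ∞, 17, 0, 2]
  [-7, 12, -8, ∞, 0]
D(5):
  [0, ∞, -1, ∞, ∞]
  [∞, 0, ∞, ∞, ∞]
  [∞, ∞, 0, ∞, ∞]
  [-5, 14, -6, 0, 2]
  [-7, 12, -8, ∞, 0]
Answer: M*[3][1] = 14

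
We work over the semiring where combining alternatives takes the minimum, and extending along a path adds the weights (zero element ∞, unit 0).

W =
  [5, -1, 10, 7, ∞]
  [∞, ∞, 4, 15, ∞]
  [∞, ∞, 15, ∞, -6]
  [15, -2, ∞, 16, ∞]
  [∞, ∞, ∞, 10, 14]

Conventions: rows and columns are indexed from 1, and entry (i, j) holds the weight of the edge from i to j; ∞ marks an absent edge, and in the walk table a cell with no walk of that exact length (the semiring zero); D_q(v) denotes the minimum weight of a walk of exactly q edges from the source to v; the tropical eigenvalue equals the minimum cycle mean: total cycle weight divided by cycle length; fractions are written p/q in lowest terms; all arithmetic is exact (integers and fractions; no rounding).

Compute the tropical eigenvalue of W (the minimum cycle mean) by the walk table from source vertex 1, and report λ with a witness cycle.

q=0: [0, ∞, ∞, ∞, ∞]
q=1: [5, -1, 10, 7, ∞]
q=2: [10, 4, 3, 12, 4]
q=3: [15, 9, 8, 14, -3]
q=4: [20, 12, 13, 7, 2]
q=5: [22, 5, 16, 12, 7]
Optimal cycle mean attained by: cycle 2->3->5->4->2, total 4 + (-6) + 10 + (-2), length 4.
Answer: λ = 3/2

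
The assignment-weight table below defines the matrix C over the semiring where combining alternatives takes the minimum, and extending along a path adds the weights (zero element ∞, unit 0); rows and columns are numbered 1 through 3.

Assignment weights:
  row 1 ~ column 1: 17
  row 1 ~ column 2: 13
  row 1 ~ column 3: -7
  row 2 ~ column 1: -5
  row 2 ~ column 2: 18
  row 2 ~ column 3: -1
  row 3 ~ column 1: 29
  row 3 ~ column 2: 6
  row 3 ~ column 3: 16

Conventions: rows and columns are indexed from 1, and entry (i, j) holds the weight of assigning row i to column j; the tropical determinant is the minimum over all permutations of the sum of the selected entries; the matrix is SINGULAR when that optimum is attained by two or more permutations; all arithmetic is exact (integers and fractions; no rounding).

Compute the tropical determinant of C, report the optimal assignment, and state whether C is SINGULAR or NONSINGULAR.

σ = (1, 2, 3): 17 + 18 + 16 = 51
σ = (1, 3, 2): 17 + (-1) + 6 = 22
σ = (2, 1, 3): 13 + (-5) + 16 = 24
σ = (2, 3, 1): 13 + (-1) + 29 = 41
σ = (3, 1, 2): (-7) + (-5) + 6 = -6
σ = (3, 2, 1): (-7) + 18 + 29 = 40
Optimal value attained by: σ = (3, 1, 2).
Answer: det⊕(C) = -6; verdict: NONSINGULAR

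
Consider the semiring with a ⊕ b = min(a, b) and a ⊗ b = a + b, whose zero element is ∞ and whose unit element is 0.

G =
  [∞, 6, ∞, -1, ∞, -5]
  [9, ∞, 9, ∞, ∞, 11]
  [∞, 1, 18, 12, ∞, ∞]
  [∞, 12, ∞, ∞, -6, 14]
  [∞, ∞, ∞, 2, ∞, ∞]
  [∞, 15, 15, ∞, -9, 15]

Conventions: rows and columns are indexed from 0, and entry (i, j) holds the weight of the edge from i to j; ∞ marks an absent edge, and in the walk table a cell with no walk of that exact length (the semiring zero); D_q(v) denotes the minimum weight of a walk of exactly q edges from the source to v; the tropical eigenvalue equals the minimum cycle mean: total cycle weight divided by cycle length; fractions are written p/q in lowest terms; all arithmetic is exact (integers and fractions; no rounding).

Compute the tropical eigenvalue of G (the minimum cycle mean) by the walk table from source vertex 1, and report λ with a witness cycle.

q=0: [∞, 0, ∞, ∞, ∞, ∞]
q=1: [9, ∞, 9, ∞, ∞, 11]
q=2: [∞, 10, 26, 8, 2, 4]
q=3: [19, 19, 19, 4, -5, 19]
q=4: [28, 16, 28, -3, -2, 14]
q=5: [25, 9, 25, 0, -9, 11]
q=6: [18, 12, 18, -7, -6, 14]
Optimal cycle mean attained by: cycle 3->4->3, total (-6) + 2, length 2.
Answer: λ = -2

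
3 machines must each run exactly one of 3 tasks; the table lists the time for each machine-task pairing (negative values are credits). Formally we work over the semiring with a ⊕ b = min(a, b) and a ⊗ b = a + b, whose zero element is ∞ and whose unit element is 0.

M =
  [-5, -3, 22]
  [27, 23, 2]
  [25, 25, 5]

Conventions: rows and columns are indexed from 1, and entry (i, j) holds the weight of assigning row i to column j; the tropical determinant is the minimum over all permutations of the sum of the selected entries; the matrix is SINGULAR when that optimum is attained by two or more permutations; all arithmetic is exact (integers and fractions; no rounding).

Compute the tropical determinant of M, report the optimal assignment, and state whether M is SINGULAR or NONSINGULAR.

σ = (1, 2, 3): (-5) + 23 + 5 = 23
σ = (1, 3, 2): (-5) + 2 + 25 = 22
σ = (2, 1, 3): (-3) + 27 + 5 = 29
σ = (2, 3, 1): (-3) + 2 + 25 = 24
σ = (3, 1, 2): 22 + 27 + 25 = 74
σ = (3, 2, 1): 22 + 23 + 25 = 70
Optimal value attained by: σ = (1, 3, 2).
Answer: det⊕(M) = 22; verdict: NONSINGULAR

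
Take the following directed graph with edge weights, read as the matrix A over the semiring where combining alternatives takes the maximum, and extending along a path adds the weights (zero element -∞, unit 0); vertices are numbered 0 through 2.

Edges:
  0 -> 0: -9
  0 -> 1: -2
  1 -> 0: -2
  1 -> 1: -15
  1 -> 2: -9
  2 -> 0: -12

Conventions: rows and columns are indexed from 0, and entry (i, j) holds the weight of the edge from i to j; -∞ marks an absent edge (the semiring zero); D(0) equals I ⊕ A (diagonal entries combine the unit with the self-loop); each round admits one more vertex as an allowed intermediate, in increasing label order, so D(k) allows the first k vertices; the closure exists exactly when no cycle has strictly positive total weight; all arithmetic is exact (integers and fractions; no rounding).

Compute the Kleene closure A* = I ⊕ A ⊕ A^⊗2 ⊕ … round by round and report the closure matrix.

D(0):
  [0, -2, -∞]
  [-2, 0, -9]
  [-12, -∞, 0]
D(1):
  [0, -2, -∞]
  [-2, 0, -9]
  [-12, -14, 0]
D(2):
  [0, -2, -11]
  [-2, 0, -9]
  [-12, -14, 0]
D(3):
  [0, -2, -11]
  [-2, 0, -9]
  [-12, -14, 0]
Answer: A* = [[0, -2, -11], [-2, 0, -9], [-12, -14, 0]]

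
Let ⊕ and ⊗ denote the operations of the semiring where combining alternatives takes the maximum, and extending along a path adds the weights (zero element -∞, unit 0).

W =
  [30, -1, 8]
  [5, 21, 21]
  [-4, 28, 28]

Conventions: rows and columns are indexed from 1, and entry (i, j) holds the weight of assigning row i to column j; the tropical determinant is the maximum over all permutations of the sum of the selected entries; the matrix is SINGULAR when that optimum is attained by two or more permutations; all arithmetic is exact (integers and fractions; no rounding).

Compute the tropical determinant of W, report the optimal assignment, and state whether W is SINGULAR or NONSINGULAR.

σ = (1, 2, 3): 30 + 21 + 28 = 79
σ = (1, 3, 2): 30 + 21 + 28 = 79
σ = (2, 1, 3): (-1) + 5 + 28 = 32
σ = (2, 3, 1): (-1) + 21 + (-4) = 16
σ = (3, 1, 2): 8 + 5 + 28 = 41
σ = (3, 2, 1): 8 + 21 + (-4) = 25
Optimal value attained by: σ = (1, 2, 3).
Answer: det⊕(W) = 79; verdict: SINGULAR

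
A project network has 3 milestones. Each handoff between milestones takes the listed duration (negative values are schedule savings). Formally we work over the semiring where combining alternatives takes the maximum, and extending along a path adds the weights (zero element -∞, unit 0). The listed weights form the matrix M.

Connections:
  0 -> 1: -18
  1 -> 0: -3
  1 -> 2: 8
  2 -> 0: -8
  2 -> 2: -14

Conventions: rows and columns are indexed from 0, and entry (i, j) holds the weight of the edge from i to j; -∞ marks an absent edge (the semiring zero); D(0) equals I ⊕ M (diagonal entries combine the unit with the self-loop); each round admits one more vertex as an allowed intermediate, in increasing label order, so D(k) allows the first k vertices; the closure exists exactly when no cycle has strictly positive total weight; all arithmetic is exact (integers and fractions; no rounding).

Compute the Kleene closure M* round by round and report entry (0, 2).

D(0):
  [0, -18, -∞]
  [-3, 0, 8]
  [-8, -∞, 0]
D(1):
  [0, -18, -∞]
  [-3, 0, 8]
  [-8, -26, 0]
D(2):
  [0, -18, -10]
  [-3, 0, 8]
  [-8, -26, 0]
D(3):
  [0, -18, -10]
  [0, 0, 8]
  [-8, -26, 0]
Answer: M*[0][2] = -10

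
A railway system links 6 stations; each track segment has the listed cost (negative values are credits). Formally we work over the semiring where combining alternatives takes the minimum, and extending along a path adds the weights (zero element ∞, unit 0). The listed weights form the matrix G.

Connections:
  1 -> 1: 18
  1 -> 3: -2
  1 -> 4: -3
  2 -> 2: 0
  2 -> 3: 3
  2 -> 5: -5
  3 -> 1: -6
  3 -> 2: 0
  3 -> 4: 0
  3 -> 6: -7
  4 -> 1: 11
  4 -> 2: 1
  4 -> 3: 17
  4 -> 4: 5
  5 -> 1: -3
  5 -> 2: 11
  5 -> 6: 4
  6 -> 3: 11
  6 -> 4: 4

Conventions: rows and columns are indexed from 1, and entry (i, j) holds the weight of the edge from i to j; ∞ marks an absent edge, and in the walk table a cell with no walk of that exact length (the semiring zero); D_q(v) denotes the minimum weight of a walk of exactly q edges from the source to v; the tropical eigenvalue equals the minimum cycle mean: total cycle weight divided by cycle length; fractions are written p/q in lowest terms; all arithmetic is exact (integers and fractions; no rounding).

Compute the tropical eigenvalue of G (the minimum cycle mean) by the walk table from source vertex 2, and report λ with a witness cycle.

q=0: [∞, 0, ∞, ∞, ∞, ∞]
q=1: [∞, 0, 3, ∞, -5, ∞]
q=2: [-8, 0, 3, 3, -5, -4]
q=3: [-8, 0, -10, -11, -5, -4]
q=4: [-16, -10, -10, -11, -5, -17]
q=5: [-16, -10, -18, -19, -15, -17]
q=6: [-24, -18, -18, -19, -15, -25]
Optimal cycle mean attained by: cycle 1->3->1, total (-2) + (-6), length 2.
Answer: λ = -4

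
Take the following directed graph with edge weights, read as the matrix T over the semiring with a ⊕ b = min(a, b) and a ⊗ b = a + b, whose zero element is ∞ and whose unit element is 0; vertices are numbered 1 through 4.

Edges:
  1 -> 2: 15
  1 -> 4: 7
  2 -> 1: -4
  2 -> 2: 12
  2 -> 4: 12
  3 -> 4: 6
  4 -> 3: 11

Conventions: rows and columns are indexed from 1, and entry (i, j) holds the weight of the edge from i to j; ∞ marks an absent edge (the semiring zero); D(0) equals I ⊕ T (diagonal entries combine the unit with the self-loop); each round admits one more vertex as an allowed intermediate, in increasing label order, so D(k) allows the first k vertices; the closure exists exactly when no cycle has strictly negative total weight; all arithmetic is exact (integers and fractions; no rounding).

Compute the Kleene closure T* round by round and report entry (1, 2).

D(0):
  [0, 15, ∞, 7]
  [-4, 0, ∞, 12]
  [∞, ∞, 0, 6]
  [∞, ∞, 11, 0]
D(1):
  [0, 15, ∞, 7]
  [-4, 0, ∞, 3]
  [∞, ∞, 0, 6]
  [∞, ∞, 11, 0]
D(2):
  [0, 15, ∞, 7]
  [-4, 0, ∞, 3]
  [∞, ∞, 0, 6]
  [∞, ∞, 11, 0]
D(3):
  [0, 15, ∞, 7]
  [-4, 0, ∞, 3]
  [∞, ∞, 0, 6]
  [∞, ∞, 11, 0]
D(4):
  [0, 15, 18, 7]
  [-4, 0, 14, 3]
  [∞, ∞, 0, 6]
  [∞, ∞, 11, 0]
Answer: T*[1][2] = 15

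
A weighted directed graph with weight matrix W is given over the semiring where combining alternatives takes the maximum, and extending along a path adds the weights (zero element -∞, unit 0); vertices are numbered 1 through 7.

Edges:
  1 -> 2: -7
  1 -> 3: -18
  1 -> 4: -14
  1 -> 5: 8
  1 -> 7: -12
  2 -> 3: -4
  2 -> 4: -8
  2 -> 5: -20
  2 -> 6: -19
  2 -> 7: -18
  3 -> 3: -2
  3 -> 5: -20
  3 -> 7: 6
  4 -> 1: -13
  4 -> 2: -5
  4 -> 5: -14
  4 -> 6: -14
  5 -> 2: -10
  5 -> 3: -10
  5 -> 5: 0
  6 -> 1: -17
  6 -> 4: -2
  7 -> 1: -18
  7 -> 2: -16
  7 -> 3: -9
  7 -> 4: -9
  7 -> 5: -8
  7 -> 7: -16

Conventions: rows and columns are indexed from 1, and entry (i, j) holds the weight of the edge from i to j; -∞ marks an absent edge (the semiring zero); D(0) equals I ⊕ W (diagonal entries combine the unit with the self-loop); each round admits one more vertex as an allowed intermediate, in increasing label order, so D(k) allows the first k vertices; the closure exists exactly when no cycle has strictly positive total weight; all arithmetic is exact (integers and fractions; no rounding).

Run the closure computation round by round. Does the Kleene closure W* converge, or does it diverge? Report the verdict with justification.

D(0):
  [0, -7, -18, -14, 8, -∞, -12]
  [-∞, 0, -4, -8, -20, -19, -18]
  [-∞, -∞, 0, -∞, -20, -∞, 6]
  [-13, -5, -∞, 0, -14, -14, -∞]
  [-∞, -10, -10, -∞, 0, -∞, -∞]
  [-17, -∞, -∞, -2, -∞, 0, -∞]
  [-18, -16, -9, -9, -8, -∞, 0]
D(1):
  [0, -7, -18, -14, 8, -∞, -12]
  [-∞, 0, -4, -8, -20, -19, -18]
  [-∞, -∞, 0, -∞, -20, -∞, 6]
  [-13, -5, -31, 0, -5, -14, -25]
  [-∞, -10, -10, -∞, 0, -∞, -∞]
  [-17, -24, -35, -2, -9, 0, -29]
  [-18, -16, -9, -9, -8, -∞, 0]
D(2):
  [0, -7, -11, -14, 8, -26, -12]
  [-∞, 0, -4, -8, -20, -19, -18]
  [-∞, -∞, 0, -∞, -20, -∞, 6]
  [-13, -5, -9, 0, -5, -14, -23]
  [-∞, -10, -10, -18, 0, -29, -28]
  [-17, -24, -28, -2, -9, 0, -29]
  [-18, -16, -9, -9, -8, -35, 0]
D(3):
  [0, -7, -11, -14, 8, -26, -5]
  [-∞, 0, -4, -8, -20, -19, 2]
  [-∞, -∞, 0, -∞, -20, -∞, 6]
  [-13, -5, -9, 0, -5, -14, -3]
  [-∞, -10, -10, -18, 0, -29, -4]
  [-17, -24, -28, -2, -9, 0, -22]
  [-18, -16, -9, -9, -8, -35, 0]
D(4):
  [0, -7, -11, -14, 8, -26, -5]
  [-21, 0, -4, -8, -13, -19, 2]
  [-∞, -∞, 0, -∞, -20, -∞, 6]
  [-13, -5, -9, 0, -5, -14, -3]
  [-31, -10, -10, -18, 0, -29, -4]
  [-15, -7, -11, -2, -7, 0, -5]
  [-18, -14, -9, -9, -8, -23, 0]
D(5):
  [0, -2, -2, -10, 8, -21, 4]
  [-21, 0, -4, -8, -13, -19, 2]
  [-51, -30, 0, -38, -20, -49, 6]
  [-13, -5, -9, 0, -5, -14, -3]
  [-31, -10, -10, -18, 0, -29, -4]
  [-15, -7, -11, -2, -7, 0, -5]
  [-18, -14, -9, -9, -8, -23, 0]
D(6):
  [0, -2, -2, -10, 8, -21, 4]
  [-21, 0, -4, -8, -13, -19, 2]
  [-51, -30, 0, -38, -20, -49, 6]
  [-13, -5, -9, 0, -5, -14, -3]
  [-31, -10, -10, -18, 0, -29, -4]
  [-15, -7, -11, -2, -7, 0, -5]
  [-18, -14, -9, -9, -8, -23, 0]
D(7):
  [0, -2, -2, -5, 8, -19, 4]
  [-16, 0, -4, -7, -6, -19, 2]
  [-12, -8, 0, -3, -2, -17, 6]
  [-13, -5, -9, 0, -5, -14, -3]
  [-22, -10, -10, -13, 0, -27, -4]
  [-15, -7, -11, -2, -7, 0, -5]
  [-18, -14, -9, -9, -8, -23, 0]
Key observation: every diagonal entry stays at the unit through all rounds, so no improving cycle exists.
Answer: CONVERGES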